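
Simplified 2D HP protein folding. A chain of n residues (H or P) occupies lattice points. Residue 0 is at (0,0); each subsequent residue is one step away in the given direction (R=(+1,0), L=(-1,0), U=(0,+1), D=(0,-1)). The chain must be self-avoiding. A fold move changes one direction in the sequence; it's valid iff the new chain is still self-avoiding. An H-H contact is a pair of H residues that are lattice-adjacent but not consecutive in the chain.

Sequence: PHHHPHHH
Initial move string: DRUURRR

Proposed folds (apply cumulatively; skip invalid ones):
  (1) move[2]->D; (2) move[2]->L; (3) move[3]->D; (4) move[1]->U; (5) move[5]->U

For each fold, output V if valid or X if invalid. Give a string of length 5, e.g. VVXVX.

Answer: XXXXV

Derivation:
Initial: DRUURRR -> [(0, 0), (0, -1), (1, -1), (1, 0), (1, 1), (2, 1), (3, 1), (4, 1)]
Fold 1: move[2]->D => DRDURRR INVALID (collision), skipped
Fold 2: move[2]->L => DRLURRR INVALID (collision), skipped
Fold 3: move[3]->D => DRUDRRR INVALID (collision), skipped
Fold 4: move[1]->U => DUUURRR INVALID (collision), skipped
Fold 5: move[5]->U => DRUURUR VALID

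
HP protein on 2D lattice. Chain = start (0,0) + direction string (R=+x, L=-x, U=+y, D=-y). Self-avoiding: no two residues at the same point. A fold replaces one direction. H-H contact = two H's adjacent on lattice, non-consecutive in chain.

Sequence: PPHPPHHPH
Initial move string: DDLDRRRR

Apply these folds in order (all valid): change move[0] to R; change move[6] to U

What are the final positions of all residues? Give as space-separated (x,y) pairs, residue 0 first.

Answer: (0,0) (1,0) (1,-1) (0,-1) (0,-2) (1,-2) (2,-2) (2,-1) (3,-1)

Derivation:
Initial moves: DDLDRRRR
Fold: move[0]->R => RDLDRRRR (positions: [(0, 0), (1, 0), (1, -1), (0, -1), (0, -2), (1, -2), (2, -2), (3, -2), (4, -2)])
Fold: move[6]->U => RDLDRRUR (positions: [(0, 0), (1, 0), (1, -1), (0, -1), (0, -2), (1, -2), (2, -2), (2, -1), (3, -1)])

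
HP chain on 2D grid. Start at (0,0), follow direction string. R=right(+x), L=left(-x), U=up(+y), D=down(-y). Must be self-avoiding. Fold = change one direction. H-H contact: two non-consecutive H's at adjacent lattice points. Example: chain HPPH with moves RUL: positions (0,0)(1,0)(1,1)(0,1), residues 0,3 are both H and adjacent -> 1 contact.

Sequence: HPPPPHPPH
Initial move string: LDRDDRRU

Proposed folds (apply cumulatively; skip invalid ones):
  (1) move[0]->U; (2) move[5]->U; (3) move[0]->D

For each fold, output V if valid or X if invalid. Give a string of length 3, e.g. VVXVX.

Answer: XXV

Derivation:
Initial: LDRDDRRU -> [(0, 0), (-1, 0), (-1, -1), (0, -1), (0, -2), (0, -3), (1, -3), (2, -3), (2, -2)]
Fold 1: move[0]->U => UDRDDRRU INVALID (collision), skipped
Fold 2: move[5]->U => LDRDDURU INVALID (collision), skipped
Fold 3: move[0]->D => DDRDDRRU VALID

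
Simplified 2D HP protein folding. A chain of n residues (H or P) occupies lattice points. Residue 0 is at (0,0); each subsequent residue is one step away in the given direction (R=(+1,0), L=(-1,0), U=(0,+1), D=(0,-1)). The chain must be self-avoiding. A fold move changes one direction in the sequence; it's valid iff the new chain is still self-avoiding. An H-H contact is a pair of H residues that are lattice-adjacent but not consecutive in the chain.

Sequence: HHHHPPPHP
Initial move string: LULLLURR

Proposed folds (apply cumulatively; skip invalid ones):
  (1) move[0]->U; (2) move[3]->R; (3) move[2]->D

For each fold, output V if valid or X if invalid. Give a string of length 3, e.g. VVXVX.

Initial: LULLLURR -> [(0, 0), (-1, 0), (-1, 1), (-2, 1), (-3, 1), (-4, 1), (-4, 2), (-3, 2), (-2, 2)]
Fold 1: move[0]->U => UULLLURR VALID
Fold 2: move[3]->R => UULRLURR INVALID (collision), skipped
Fold 3: move[2]->D => UUDLLURR INVALID (collision), skipped

Answer: VXX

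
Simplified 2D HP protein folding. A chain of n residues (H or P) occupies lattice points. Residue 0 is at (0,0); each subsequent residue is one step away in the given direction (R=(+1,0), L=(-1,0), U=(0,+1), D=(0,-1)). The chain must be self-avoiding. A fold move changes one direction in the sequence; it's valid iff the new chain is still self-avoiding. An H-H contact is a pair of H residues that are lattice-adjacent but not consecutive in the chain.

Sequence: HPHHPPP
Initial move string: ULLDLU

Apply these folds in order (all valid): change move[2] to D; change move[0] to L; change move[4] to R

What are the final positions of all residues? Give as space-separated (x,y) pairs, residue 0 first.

Initial moves: ULLDLU
Fold: move[2]->D => ULDDLU (positions: [(0, 0), (0, 1), (-1, 1), (-1, 0), (-1, -1), (-2, -1), (-2, 0)])
Fold: move[0]->L => LLDDLU (positions: [(0, 0), (-1, 0), (-2, 0), (-2, -1), (-2, -2), (-3, -2), (-3, -1)])
Fold: move[4]->R => LLDDRU (positions: [(0, 0), (-1, 0), (-2, 0), (-2, -1), (-2, -2), (-1, -2), (-1, -1)])

Answer: (0,0) (-1,0) (-2,0) (-2,-1) (-2,-2) (-1,-2) (-1,-1)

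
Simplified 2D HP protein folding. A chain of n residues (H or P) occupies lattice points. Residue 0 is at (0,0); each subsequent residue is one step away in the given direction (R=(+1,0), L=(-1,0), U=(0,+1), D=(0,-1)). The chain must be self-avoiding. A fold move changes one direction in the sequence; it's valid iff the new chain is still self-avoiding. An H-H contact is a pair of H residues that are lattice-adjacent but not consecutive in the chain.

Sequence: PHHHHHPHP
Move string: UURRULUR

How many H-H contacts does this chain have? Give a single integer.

Positions: [(0, 0), (0, 1), (0, 2), (1, 2), (2, 2), (2, 3), (1, 3), (1, 4), (2, 4)]
No H-H contacts found.

Answer: 0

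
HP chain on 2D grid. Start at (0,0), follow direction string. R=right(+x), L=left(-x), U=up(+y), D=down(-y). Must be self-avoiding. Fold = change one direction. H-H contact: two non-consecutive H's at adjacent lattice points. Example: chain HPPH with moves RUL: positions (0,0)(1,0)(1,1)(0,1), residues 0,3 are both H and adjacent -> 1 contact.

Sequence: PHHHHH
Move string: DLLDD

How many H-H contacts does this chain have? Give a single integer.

Positions: [(0, 0), (0, -1), (-1, -1), (-2, -1), (-2, -2), (-2, -3)]
No H-H contacts found.

Answer: 0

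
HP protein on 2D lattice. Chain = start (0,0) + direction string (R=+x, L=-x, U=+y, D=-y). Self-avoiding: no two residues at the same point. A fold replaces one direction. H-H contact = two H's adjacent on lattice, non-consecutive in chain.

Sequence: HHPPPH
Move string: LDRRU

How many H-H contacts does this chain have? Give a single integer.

Positions: [(0, 0), (-1, 0), (-1, -1), (0, -1), (1, -1), (1, 0)]
H-H contact: residue 0 @(0,0) - residue 5 @(1, 0)

Answer: 1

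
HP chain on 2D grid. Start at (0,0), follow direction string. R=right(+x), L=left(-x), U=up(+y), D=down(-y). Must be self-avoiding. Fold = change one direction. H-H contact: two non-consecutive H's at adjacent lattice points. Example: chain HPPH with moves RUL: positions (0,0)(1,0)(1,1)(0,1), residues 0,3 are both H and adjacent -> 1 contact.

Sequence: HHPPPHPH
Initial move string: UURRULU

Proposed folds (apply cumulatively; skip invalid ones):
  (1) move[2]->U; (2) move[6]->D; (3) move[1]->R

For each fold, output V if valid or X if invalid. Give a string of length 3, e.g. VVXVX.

Answer: VXV

Derivation:
Initial: UURRULU -> [(0, 0), (0, 1), (0, 2), (1, 2), (2, 2), (2, 3), (1, 3), (1, 4)]
Fold 1: move[2]->U => UUURULU VALID
Fold 2: move[6]->D => UUURULD INVALID (collision), skipped
Fold 3: move[1]->R => URURULU VALID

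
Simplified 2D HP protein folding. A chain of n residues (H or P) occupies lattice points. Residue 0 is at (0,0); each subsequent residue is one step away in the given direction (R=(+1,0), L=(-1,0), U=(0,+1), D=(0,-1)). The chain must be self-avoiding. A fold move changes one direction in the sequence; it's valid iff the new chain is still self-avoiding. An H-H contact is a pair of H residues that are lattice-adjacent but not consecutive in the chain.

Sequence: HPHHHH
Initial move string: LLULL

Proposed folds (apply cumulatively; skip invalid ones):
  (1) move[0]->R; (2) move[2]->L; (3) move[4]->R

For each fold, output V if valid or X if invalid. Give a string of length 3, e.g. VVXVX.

Answer: XVX

Derivation:
Initial: LLULL -> [(0, 0), (-1, 0), (-2, 0), (-2, 1), (-3, 1), (-4, 1)]
Fold 1: move[0]->R => RLULL INVALID (collision), skipped
Fold 2: move[2]->L => LLLLL VALID
Fold 3: move[4]->R => LLLLR INVALID (collision), skipped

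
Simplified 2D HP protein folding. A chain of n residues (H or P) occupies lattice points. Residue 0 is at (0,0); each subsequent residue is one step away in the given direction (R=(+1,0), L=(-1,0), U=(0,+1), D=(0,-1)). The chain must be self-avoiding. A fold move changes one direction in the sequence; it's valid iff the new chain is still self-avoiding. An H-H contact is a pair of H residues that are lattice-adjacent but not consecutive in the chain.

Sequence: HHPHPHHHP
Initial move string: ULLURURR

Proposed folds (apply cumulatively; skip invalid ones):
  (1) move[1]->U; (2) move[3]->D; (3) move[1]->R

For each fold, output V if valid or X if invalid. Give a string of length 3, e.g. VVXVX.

Answer: VXX

Derivation:
Initial: ULLURURR -> [(0, 0), (0, 1), (-1, 1), (-2, 1), (-2, 2), (-1, 2), (-1, 3), (0, 3), (1, 3)]
Fold 1: move[1]->U => UULURURR VALID
Fold 2: move[3]->D => UULDRURR INVALID (collision), skipped
Fold 3: move[1]->R => URLURURR INVALID (collision), skipped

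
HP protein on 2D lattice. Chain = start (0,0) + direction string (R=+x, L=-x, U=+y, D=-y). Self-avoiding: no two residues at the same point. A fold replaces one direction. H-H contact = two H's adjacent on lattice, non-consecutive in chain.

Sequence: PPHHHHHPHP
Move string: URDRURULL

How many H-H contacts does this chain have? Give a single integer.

Positions: [(0, 0), (0, 1), (1, 1), (1, 0), (2, 0), (2, 1), (3, 1), (3, 2), (2, 2), (1, 2)]
H-H contact: residue 2 @(1,1) - residue 5 @(2, 1)
H-H contact: residue 5 @(2,1) - residue 8 @(2, 2)

Answer: 2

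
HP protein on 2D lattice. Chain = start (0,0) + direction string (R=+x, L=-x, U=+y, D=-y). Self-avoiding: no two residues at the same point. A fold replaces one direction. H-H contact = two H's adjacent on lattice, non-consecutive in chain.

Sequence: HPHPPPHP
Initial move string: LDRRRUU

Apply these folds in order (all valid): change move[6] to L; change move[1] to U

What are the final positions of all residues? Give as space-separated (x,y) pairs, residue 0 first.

Answer: (0,0) (-1,0) (-1,1) (0,1) (1,1) (2,1) (2,2) (1,2)

Derivation:
Initial moves: LDRRRUU
Fold: move[6]->L => LDRRRUL (positions: [(0, 0), (-1, 0), (-1, -1), (0, -1), (1, -1), (2, -1), (2, 0), (1, 0)])
Fold: move[1]->U => LURRRUL (positions: [(0, 0), (-1, 0), (-1, 1), (0, 1), (1, 1), (2, 1), (2, 2), (1, 2)])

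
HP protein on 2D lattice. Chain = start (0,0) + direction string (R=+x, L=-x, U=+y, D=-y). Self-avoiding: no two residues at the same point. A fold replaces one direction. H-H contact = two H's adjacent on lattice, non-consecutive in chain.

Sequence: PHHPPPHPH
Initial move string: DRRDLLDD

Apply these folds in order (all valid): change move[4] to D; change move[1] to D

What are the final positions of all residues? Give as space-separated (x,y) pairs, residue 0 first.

Initial moves: DRRDLLDD
Fold: move[4]->D => DRRDDLDD (positions: [(0, 0), (0, -1), (1, -1), (2, -1), (2, -2), (2, -3), (1, -3), (1, -4), (1, -5)])
Fold: move[1]->D => DDRDDLDD (positions: [(0, 0), (0, -1), (0, -2), (1, -2), (1, -3), (1, -4), (0, -4), (0, -5), (0, -6)])

Answer: (0,0) (0,-1) (0,-2) (1,-2) (1,-3) (1,-4) (0,-4) (0,-5) (0,-6)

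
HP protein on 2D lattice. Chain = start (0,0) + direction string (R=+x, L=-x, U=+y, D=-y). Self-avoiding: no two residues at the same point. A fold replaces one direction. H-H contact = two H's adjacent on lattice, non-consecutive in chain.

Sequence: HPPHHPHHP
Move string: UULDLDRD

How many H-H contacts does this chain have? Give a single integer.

Answer: 2

Derivation:
Positions: [(0, 0), (0, 1), (0, 2), (-1, 2), (-1, 1), (-2, 1), (-2, 0), (-1, 0), (-1, -1)]
H-H contact: residue 0 @(0,0) - residue 7 @(-1, 0)
H-H contact: residue 4 @(-1,1) - residue 7 @(-1, 0)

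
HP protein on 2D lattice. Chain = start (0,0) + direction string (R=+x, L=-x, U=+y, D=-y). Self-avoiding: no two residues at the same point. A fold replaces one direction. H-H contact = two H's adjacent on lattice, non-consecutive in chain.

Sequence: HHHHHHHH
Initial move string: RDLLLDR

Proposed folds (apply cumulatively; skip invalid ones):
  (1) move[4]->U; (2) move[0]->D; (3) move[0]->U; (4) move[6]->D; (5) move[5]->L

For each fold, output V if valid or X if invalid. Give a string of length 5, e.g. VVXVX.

Initial: RDLLLDR -> [(0, 0), (1, 0), (1, -1), (0, -1), (-1, -1), (-2, -1), (-2, -2), (-1, -2)]
Fold 1: move[4]->U => RDLLUDR INVALID (collision), skipped
Fold 2: move[0]->D => DDLLLDR VALID
Fold 3: move[0]->U => UDLLLDR INVALID (collision), skipped
Fold 4: move[6]->D => DDLLLDD VALID
Fold 5: move[5]->L => DDLLLLD VALID

Answer: XVXVV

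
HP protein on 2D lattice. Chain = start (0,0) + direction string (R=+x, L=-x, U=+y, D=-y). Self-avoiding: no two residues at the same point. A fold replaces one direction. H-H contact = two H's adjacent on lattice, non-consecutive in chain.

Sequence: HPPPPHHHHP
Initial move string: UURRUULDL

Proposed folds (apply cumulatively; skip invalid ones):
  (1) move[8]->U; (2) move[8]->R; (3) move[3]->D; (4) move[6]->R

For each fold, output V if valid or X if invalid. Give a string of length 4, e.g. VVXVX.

Answer: XXXX

Derivation:
Initial: UURRUULDL -> [(0, 0), (0, 1), (0, 2), (1, 2), (2, 2), (2, 3), (2, 4), (1, 4), (1, 3), (0, 3)]
Fold 1: move[8]->U => UURRUULDU INVALID (collision), skipped
Fold 2: move[8]->R => UURRUULDR INVALID (collision), skipped
Fold 3: move[3]->D => UURDUULDL INVALID (collision), skipped
Fold 4: move[6]->R => UURRUURDL INVALID (collision), skipped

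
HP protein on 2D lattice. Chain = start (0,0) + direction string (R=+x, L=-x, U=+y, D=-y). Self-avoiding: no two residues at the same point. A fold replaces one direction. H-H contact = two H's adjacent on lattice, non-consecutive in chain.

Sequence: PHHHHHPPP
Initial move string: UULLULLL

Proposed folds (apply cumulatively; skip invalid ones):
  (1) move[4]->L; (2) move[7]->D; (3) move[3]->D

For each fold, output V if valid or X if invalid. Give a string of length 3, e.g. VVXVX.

Answer: VVV

Derivation:
Initial: UULLULLL -> [(0, 0), (0, 1), (0, 2), (-1, 2), (-2, 2), (-2, 3), (-3, 3), (-4, 3), (-5, 3)]
Fold 1: move[4]->L => UULLLLLL VALID
Fold 2: move[7]->D => UULLLLLD VALID
Fold 3: move[3]->D => UULDLLLD VALID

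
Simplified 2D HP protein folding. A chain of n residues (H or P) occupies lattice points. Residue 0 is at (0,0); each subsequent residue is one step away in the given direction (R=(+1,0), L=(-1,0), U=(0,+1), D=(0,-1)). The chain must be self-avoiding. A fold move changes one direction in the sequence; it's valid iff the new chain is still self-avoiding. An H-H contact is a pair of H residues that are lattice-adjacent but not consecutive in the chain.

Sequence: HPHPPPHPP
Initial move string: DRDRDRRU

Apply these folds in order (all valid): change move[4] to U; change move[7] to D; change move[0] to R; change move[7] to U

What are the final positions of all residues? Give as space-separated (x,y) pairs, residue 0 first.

Initial moves: DRDRDRRU
Fold: move[4]->U => DRDRURRU (positions: [(0, 0), (0, -1), (1, -1), (1, -2), (2, -2), (2, -1), (3, -1), (4, -1), (4, 0)])
Fold: move[7]->D => DRDRURRD (positions: [(0, 0), (0, -1), (1, -1), (1, -2), (2, -2), (2, -1), (3, -1), (4, -1), (4, -2)])
Fold: move[0]->R => RRDRURRD (positions: [(0, 0), (1, 0), (2, 0), (2, -1), (3, -1), (3, 0), (4, 0), (5, 0), (5, -1)])
Fold: move[7]->U => RRDRURRU (positions: [(0, 0), (1, 0), (2, 0), (2, -1), (3, -1), (3, 0), (4, 0), (5, 0), (5, 1)])

Answer: (0,0) (1,0) (2,0) (2,-1) (3,-1) (3,0) (4,0) (5,0) (5,1)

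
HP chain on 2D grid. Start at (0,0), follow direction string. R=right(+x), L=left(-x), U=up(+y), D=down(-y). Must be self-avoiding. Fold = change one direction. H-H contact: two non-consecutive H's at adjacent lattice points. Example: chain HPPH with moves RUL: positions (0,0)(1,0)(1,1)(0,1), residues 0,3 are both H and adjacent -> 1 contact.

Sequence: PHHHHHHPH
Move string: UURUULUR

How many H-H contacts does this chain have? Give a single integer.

Answer: 1

Derivation:
Positions: [(0, 0), (0, 1), (0, 2), (1, 2), (1, 3), (1, 4), (0, 4), (0, 5), (1, 5)]
H-H contact: residue 5 @(1,4) - residue 8 @(1, 5)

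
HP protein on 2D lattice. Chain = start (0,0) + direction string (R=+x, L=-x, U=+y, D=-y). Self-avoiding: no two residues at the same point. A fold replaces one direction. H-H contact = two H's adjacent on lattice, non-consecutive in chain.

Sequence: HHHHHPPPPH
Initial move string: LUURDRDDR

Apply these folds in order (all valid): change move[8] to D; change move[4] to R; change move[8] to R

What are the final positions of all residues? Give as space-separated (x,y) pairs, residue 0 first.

Initial moves: LUURDRDDR
Fold: move[8]->D => LUURDRDDD (positions: [(0, 0), (-1, 0), (-1, 1), (-1, 2), (0, 2), (0, 1), (1, 1), (1, 0), (1, -1), (1, -2)])
Fold: move[4]->R => LUURRRDDD (positions: [(0, 0), (-1, 0), (-1, 1), (-1, 2), (0, 2), (1, 2), (2, 2), (2, 1), (2, 0), (2, -1)])
Fold: move[8]->R => LUURRRDDR (positions: [(0, 0), (-1, 0), (-1, 1), (-1, 2), (0, 2), (1, 2), (2, 2), (2, 1), (2, 0), (3, 0)])

Answer: (0,0) (-1,0) (-1,1) (-1,2) (0,2) (1,2) (2,2) (2,1) (2,0) (3,0)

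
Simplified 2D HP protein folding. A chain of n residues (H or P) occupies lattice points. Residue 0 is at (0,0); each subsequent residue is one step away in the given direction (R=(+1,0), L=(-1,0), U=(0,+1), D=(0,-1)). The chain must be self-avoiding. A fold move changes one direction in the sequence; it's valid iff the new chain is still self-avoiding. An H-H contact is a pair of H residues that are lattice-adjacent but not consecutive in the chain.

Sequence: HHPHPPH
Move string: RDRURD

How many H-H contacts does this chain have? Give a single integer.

Answer: 1

Derivation:
Positions: [(0, 0), (1, 0), (1, -1), (2, -1), (2, 0), (3, 0), (3, -1)]
H-H contact: residue 3 @(2,-1) - residue 6 @(3, -1)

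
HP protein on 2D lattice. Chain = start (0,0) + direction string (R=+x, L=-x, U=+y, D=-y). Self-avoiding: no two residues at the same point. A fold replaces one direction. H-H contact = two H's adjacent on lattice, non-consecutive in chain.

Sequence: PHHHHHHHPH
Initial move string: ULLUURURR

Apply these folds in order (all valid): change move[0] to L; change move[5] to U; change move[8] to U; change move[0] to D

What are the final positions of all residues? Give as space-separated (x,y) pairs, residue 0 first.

Answer: (0,0) (0,-1) (-1,-1) (-2,-1) (-2,0) (-2,1) (-2,2) (-2,3) (-1,3) (-1,4)

Derivation:
Initial moves: ULLUURURR
Fold: move[0]->L => LLLUURURR (positions: [(0, 0), (-1, 0), (-2, 0), (-3, 0), (-3, 1), (-3, 2), (-2, 2), (-2, 3), (-1, 3), (0, 3)])
Fold: move[5]->U => LLLUUUURR (positions: [(0, 0), (-1, 0), (-2, 0), (-3, 0), (-3, 1), (-3, 2), (-3, 3), (-3, 4), (-2, 4), (-1, 4)])
Fold: move[8]->U => LLLUUUURU (positions: [(0, 0), (-1, 0), (-2, 0), (-3, 0), (-3, 1), (-3, 2), (-3, 3), (-3, 4), (-2, 4), (-2, 5)])
Fold: move[0]->D => DLLUUUURU (positions: [(0, 0), (0, -1), (-1, -1), (-2, -1), (-2, 0), (-2, 1), (-2, 2), (-2, 3), (-1, 3), (-1, 4)])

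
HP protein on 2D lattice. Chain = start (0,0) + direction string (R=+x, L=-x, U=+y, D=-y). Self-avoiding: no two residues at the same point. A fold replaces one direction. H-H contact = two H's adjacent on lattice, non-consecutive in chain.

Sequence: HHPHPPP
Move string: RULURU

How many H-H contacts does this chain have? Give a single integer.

Positions: [(0, 0), (1, 0), (1, 1), (0, 1), (0, 2), (1, 2), (1, 3)]
H-H contact: residue 0 @(0,0) - residue 3 @(0, 1)

Answer: 1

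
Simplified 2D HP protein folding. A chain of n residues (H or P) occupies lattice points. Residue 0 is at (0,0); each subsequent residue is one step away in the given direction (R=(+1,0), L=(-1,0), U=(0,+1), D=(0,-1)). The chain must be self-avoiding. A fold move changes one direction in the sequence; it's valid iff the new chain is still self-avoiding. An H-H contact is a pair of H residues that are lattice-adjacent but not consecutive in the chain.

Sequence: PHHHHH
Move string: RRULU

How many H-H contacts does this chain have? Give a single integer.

Positions: [(0, 0), (1, 0), (2, 0), (2, 1), (1, 1), (1, 2)]
H-H contact: residue 1 @(1,0) - residue 4 @(1, 1)

Answer: 1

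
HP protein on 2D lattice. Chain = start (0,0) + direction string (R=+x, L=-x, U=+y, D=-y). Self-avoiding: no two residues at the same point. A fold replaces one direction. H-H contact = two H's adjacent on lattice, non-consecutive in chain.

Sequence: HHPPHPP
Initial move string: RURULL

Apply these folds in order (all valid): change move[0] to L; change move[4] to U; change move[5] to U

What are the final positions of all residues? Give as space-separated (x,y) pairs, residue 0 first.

Answer: (0,0) (-1,0) (-1,1) (0,1) (0,2) (0,3) (0,4)

Derivation:
Initial moves: RURULL
Fold: move[0]->L => LURULL (positions: [(0, 0), (-1, 0), (-1, 1), (0, 1), (0, 2), (-1, 2), (-2, 2)])
Fold: move[4]->U => LURUUL (positions: [(0, 0), (-1, 0), (-1, 1), (0, 1), (0, 2), (0, 3), (-1, 3)])
Fold: move[5]->U => LURUUU (positions: [(0, 0), (-1, 0), (-1, 1), (0, 1), (0, 2), (0, 3), (0, 4)])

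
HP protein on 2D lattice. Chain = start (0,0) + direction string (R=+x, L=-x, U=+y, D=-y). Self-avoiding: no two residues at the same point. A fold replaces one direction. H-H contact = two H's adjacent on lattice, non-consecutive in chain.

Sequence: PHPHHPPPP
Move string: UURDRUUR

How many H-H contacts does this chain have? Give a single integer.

Answer: 1

Derivation:
Positions: [(0, 0), (0, 1), (0, 2), (1, 2), (1, 1), (2, 1), (2, 2), (2, 3), (3, 3)]
H-H contact: residue 1 @(0,1) - residue 4 @(1, 1)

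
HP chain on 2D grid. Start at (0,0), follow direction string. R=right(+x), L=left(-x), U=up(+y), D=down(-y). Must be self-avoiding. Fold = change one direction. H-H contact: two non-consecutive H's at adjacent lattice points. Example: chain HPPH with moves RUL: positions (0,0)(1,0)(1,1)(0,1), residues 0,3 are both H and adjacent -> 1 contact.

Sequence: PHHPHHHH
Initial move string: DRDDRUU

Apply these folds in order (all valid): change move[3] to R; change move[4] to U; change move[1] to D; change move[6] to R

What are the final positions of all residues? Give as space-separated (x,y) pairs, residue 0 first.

Answer: (0,0) (0,-1) (0,-2) (0,-3) (1,-3) (1,-2) (1,-1) (2,-1)

Derivation:
Initial moves: DRDDRUU
Fold: move[3]->R => DRDRRUU (positions: [(0, 0), (0, -1), (1, -1), (1, -2), (2, -2), (3, -2), (3, -1), (3, 0)])
Fold: move[4]->U => DRDRUUU (positions: [(0, 0), (0, -1), (1, -1), (1, -2), (2, -2), (2, -1), (2, 0), (2, 1)])
Fold: move[1]->D => DDDRUUU (positions: [(0, 0), (0, -1), (0, -2), (0, -3), (1, -3), (1, -2), (1, -1), (1, 0)])
Fold: move[6]->R => DDDRUUR (positions: [(0, 0), (0, -1), (0, -2), (0, -3), (1, -3), (1, -2), (1, -1), (2, -1)])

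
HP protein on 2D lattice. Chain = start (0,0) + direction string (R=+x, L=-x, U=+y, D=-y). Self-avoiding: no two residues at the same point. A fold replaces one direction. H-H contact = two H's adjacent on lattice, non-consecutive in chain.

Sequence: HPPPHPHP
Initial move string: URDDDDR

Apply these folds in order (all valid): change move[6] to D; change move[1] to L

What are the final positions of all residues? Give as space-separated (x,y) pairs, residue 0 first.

Answer: (0,0) (0,1) (-1,1) (-1,0) (-1,-1) (-1,-2) (-1,-3) (-1,-4)

Derivation:
Initial moves: URDDDDR
Fold: move[6]->D => URDDDDD (positions: [(0, 0), (0, 1), (1, 1), (1, 0), (1, -1), (1, -2), (1, -3), (1, -4)])
Fold: move[1]->L => ULDDDDD (positions: [(0, 0), (0, 1), (-1, 1), (-1, 0), (-1, -1), (-1, -2), (-1, -3), (-1, -4)])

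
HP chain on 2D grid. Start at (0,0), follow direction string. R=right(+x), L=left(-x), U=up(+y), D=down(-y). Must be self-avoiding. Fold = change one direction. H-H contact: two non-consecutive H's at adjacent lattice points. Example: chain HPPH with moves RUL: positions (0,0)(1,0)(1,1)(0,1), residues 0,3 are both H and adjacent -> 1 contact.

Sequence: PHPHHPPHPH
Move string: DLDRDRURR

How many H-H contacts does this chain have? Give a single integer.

Answer: 2

Derivation:
Positions: [(0, 0), (0, -1), (-1, -1), (-1, -2), (0, -2), (0, -3), (1, -3), (1, -2), (2, -2), (3, -2)]
H-H contact: residue 1 @(0,-1) - residue 4 @(0, -2)
H-H contact: residue 4 @(0,-2) - residue 7 @(1, -2)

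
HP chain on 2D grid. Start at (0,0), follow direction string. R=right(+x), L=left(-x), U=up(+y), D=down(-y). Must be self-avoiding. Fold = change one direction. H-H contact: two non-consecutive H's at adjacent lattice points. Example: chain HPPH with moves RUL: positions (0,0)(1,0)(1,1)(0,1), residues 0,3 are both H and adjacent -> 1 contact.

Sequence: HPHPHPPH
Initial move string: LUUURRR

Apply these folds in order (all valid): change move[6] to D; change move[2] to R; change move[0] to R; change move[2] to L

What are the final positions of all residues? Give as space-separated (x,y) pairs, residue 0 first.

Initial moves: LUUURRR
Fold: move[6]->D => LUUURRD (positions: [(0, 0), (-1, 0), (-1, 1), (-1, 2), (-1, 3), (0, 3), (1, 3), (1, 2)])
Fold: move[2]->R => LURURRD (positions: [(0, 0), (-1, 0), (-1, 1), (0, 1), (0, 2), (1, 2), (2, 2), (2, 1)])
Fold: move[0]->R => RURURRD (positions: [(0, 0), (1, 0), (1, 1), (2, 1), (2, 2), (3, 2), (4, 2), (4, 1)])
Fold: move[2]->L => RULURRD (positions: [(0, 0), (1, 0), (1, 1), (0, 1), (0, 2), (1, 2), (2, 2), (2, 1)])

Answer: (0,0) (1,0) (1,1) (0,1) (0,2) (1,2) (2,2) (2,1)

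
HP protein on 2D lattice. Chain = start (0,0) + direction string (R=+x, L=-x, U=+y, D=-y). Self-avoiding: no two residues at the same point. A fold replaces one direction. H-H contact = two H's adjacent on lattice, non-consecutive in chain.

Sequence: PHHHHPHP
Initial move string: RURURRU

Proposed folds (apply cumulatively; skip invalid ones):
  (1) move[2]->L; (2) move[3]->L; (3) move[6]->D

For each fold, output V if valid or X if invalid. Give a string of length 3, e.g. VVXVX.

Answer: VXV

Derivation:
Initial: RURURRU -> [(0, 0), (1, 0), (1, 1), (2, 1), (2, 2), (3, 2), (4, 2), (4, 3)]
Fold 1: move[2]->L => RULURRU VALID
Fold 2: move[3]->L => RULLRRU INVALID (collision), skipped
Fold 3: move[6]->D => RULURRD VALID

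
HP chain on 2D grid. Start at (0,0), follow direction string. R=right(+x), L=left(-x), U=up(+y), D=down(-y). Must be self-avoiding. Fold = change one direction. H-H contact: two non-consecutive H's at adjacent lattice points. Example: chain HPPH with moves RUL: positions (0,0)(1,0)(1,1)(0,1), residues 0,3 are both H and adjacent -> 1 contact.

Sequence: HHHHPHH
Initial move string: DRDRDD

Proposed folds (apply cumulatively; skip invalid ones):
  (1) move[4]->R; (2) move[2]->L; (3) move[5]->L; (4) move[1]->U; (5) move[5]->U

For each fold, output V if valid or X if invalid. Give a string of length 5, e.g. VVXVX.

Answer: VXXXV

Derivation:
Initial: DRDRDD -> [(0, 0), (0, -1), (1, -1), (1, -2), (2, -2), (2, -3), (2, -4)]
Fold 1: move[4]->R => DRDRRD VALID
Fold 2: move[2]->L => DRLRRD INVALID (collision), skipped
Fold 3: move[5]->L => DRDRRL INVALID (collision), skipped
Fold 4: move[1]->U => DUDRRD INVALID (collision), skipped
Fold 5: move[5]->U => DRDRRU VALID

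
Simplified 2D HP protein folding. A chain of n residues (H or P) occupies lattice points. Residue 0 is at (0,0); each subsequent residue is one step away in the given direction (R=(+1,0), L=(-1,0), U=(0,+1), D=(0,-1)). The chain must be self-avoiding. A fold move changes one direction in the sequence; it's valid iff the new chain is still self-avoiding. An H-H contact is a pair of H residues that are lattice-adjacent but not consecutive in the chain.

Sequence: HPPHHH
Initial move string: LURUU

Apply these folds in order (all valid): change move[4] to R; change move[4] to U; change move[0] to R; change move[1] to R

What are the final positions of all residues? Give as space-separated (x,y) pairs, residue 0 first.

Initial moves: LURUU
Fold: move[4]->R => LURUR (positions: [(0, 0), (-1, 0), (-1, 1), (0, 1), (0, 2), (1, 2)])
Fold: move[4]->U => LURUU (positions: [(0, 0), (-1, 0), (-1, 1), (0, 1), (0, 2), (0, 3)])
Fold: move[0]->R => RURUU (positions: [(0, 0), (1, 0), (1, 1), (2, 1), (2, 2), (2, 3)])
Fold: move[1]->R => RRRUU (positions: [(0, 0), (1, 0), (2, 0), (3, 0), (3, 1), (3, 2)])

Answer: (0,0) (1,0) (2,0) (3,0) (3,1) (3,2)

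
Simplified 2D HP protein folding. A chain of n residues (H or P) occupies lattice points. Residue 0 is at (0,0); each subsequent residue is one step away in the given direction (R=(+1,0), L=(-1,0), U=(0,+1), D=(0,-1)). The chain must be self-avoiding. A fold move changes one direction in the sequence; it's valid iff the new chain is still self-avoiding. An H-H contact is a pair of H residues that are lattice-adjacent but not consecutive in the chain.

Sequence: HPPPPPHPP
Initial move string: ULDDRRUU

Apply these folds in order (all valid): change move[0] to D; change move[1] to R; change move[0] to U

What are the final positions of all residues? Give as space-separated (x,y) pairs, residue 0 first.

Answer: (0,0) (0,1) (1,1) (1,0) (1,-1) (2,-1) (3,-1) (3,0) (3,1)

Derivation:
Initial moves: ULDDRRUU
Fold: move[0]->D => DLDDRRUU (positions: [(0, 0), (0, -1), (-1, -1), (-1, -2), (-1, -3), (0, -3), (1, -3), (1, -2), (1, -1)])
Fold: move[1]->R => DRDDRRUU (positions: [(0, 0), (0, -1), (1, -1), (1, -2), (1, -3), (2, -3), (3, -3), (3, -2), (3, -1)])
Fold: move[0]->U => URDDRRUU (positions: [(0, 0), (0, 1), (1, 1), (1, 0), (1, -1), (2, -1), (3, -1), (3, 0), (3, 1)])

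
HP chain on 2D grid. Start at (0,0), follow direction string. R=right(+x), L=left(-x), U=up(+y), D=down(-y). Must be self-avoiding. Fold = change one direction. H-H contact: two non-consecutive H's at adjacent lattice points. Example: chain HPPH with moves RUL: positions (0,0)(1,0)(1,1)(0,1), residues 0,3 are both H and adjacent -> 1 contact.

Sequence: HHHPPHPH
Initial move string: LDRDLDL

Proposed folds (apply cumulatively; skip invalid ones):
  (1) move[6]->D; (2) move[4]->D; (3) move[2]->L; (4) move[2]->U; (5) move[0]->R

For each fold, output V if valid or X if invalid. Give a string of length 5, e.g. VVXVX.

Answer: VVVXV

Derivation:
Initial: LDRDLDL -> [(0, 0), (-1, 0), (-1, -1), (0, -1), (0, -2), (-1, -2), (-1, -3), (-2, -3)]
Fold 1: move[6]->D => LDRDLDD VALID
Fold 2: move[4]->D => LDRDDDD VALID
Fold 3: move[2]->L => LDLDDDD VALID
Fold 4: move[2]->U => LDUDDDD INVALID (collision), skipped
Fold 5: move[0]->R => RDLDDDD VALID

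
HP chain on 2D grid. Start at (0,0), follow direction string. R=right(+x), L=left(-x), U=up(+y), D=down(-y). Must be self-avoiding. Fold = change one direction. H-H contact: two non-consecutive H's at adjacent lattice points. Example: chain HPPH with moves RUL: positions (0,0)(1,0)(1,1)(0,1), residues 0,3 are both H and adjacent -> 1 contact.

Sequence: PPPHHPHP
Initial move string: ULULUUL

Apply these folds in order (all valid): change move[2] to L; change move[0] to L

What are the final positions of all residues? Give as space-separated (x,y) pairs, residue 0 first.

Initial moves: ULULUUL
Fold: move[2]->L => ULLLUUL (positions: [(0, 0), (0, 1), (-1, 1), (-2, 1), (-3, 1), (-3, 2), (-3, 3), (-4, 3)])
Fold: move[0]->L => LLLLUUL (positions: [(0, 0), (-1, 0), (-2, 0), (-3, 0), (-4, 0), (-4, 1), (-4, 2), (-5, 2)])

Answer: (0,0) (-1,0) (-2,0) (-3,0) (-4,0) (-4,1) (-4,2) (-5,2)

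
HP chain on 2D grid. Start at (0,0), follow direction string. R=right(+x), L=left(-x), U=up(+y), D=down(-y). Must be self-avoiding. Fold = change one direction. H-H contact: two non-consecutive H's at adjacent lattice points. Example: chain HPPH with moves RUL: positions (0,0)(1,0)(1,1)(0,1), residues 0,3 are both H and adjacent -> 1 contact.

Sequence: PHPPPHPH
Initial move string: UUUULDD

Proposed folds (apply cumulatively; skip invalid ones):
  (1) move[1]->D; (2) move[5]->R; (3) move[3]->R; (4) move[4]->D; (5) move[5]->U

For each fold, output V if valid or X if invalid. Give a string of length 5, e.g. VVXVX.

Initial: UUUULDD -> [(0, 0), (0, 1), (0, 2), (0, 3), (0, 4), (-1, 4), (-1, 3), (-1, 2)]
Fold 1: move[1]->D => UDUULDD INVALID (collision), skipped
Fold 2: move[5]->R => UUUULRD INVALID (collision), skipped
Fold 3: move[3]->R => UUURLDD INVALID (collision), skipped
Fold 4: move[4]->D => UUUUDDD INVALID (collision), skipped
Fold 5: move[5]->U => UUUULUD INVALID (collision), skipped

Answer: XXXXX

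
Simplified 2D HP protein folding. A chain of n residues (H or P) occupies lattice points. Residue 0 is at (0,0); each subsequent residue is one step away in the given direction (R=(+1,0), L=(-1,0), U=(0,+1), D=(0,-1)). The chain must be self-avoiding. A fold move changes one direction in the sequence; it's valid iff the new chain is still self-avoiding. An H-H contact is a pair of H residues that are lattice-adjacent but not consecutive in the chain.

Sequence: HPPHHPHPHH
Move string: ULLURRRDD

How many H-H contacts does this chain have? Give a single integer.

Positions: [(0, 0), (0, 1), (-1, 1), (-2, 1), (-2, 2), (-1, 2), (0, 2), (1, 2), (1, 1), (1, 0)]
H-H contact: residue 0 @(0,0) - residue 9 @(1, 0)

Answer: 1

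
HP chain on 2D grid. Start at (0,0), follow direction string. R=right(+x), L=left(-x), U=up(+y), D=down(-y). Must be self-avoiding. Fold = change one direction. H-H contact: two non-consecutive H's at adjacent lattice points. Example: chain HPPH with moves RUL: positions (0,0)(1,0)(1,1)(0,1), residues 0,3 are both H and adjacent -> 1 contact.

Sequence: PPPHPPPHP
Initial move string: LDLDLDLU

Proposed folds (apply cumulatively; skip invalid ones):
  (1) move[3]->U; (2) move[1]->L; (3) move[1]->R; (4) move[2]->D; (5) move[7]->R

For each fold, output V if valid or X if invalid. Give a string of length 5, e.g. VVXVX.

Initial: LDLDLDLU -> [(0, 0), (-1, 0), (-1, -1), (-2, -1), (-2, -2), (-3, -2), (-3, -3), (-4, -3), (-4, -2)]
Fold 1: move[3]->U => LDLULDLU VALID
Fold 2: move[1]->L => LLLULDLU VALID
Fold 3: move[1]->R => LRLULDLU INVALID (collision), skipped
Fold 4: move[2]->D => LLDULDLU INVALID (collision), skipped
Fold 5: move[7]->R => LLLULDLR INVALID (collision), skipped

Answer: VVXXX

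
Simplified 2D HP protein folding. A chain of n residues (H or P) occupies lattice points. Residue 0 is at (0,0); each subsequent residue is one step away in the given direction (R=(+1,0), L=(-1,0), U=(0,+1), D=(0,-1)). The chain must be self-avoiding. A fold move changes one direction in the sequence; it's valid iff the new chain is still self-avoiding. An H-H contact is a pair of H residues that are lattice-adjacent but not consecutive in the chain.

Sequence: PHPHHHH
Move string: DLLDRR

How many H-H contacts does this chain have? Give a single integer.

Positions: [(0, 0), (0, -1), (-1, -1), (-2, -1), (-2, -2), (-1, -2), (0, -2)]
H-H contact: residue 1 @(0,-1) - residue 6 @(0, -2)

Answer: 1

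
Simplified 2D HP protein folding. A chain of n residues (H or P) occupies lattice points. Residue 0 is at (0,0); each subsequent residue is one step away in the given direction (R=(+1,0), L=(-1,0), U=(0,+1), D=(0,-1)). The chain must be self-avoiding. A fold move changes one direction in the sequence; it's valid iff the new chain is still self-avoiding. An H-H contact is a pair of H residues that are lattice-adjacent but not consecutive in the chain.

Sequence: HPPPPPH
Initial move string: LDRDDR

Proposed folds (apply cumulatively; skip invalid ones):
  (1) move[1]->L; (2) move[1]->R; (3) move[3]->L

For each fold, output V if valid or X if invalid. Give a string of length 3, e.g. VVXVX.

Initial: LDRDDR -> [(0, 0), (-1, 0), (-1, -1), (0, -1), (0, -2), (0, -3), (1, -3)]
Fold 1: move[1]->L => LLRDDR INVALID (collision), skipped
Fold 2: move[1]->R => LRRDDR INVALID (collision), skipped
Fold 3: move[3]->L => LDRLDR INVALID (collision), skipped

Answer: XXX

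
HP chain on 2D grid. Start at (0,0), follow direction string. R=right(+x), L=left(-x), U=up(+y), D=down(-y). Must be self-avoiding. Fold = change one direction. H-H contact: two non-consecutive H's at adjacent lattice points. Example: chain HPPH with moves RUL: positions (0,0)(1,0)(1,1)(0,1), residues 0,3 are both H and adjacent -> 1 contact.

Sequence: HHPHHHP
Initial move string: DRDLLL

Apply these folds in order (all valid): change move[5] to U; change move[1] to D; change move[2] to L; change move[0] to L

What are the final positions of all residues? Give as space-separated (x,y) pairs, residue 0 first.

Answer: (0,0) (-1,0) (-1,-1) (-2,-1) (-3,-1) (-4,-1) (-4,0)

Derivation:
Initial moves: DRDLLL
Fold: move[5]->U => DRDLLU (positions: [(0, 0), (0, -1), (1, -1), (1, -2), (0, -2), (-1, -2), (-1, -1)])
Fold: move[1]->D => DDDLLU (positions: [(0, 0), (0, -1), (0, -2), (0, -3), (-1, -3), (-2, -3), (-2, -2)])
Fold: move[2]->L => DDLLLU (positions: [(0, 0), (0, -1), (0, -2), (-1, -2), (-2, -2), (-3, -2), (-3, -1)])
Fold: move[0]->L => LDLLLU (positions: [(0, 0), (-1, 0), (-1, -1), (-2, -1), (-3, -1), (-4, -1), (-4, 0)])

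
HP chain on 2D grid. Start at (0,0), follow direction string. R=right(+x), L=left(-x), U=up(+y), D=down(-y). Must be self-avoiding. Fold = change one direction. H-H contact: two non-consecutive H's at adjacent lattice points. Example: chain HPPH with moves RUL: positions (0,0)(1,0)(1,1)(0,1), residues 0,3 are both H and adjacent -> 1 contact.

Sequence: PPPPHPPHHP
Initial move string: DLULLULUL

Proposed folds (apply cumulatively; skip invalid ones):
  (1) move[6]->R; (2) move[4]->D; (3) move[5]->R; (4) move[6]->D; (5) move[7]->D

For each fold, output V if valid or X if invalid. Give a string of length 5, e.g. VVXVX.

Initial: DLULLULUL -> [(0, 0), (0, -1), (-1, -1), (-1, 0), (-2, 0), (-3, 0), (-3, 1), (-4, 1), (-4, 2), (-5, 2)]
Fold 1: move[6]->R => DLULLURUL VALID
Fold 2: move[4]->D => DLULDURUL INVALID (collision), skipped
Fold 3: move[5]->R => DLULLRRUL INVALID (collision), skipped
Fold 4: move[6]->D => DLULLUDUL INVALID (collision), skipped
Fold 5: move[7]->D => DLULLURDL INVALID (collision), skipped

Answer: VXXXX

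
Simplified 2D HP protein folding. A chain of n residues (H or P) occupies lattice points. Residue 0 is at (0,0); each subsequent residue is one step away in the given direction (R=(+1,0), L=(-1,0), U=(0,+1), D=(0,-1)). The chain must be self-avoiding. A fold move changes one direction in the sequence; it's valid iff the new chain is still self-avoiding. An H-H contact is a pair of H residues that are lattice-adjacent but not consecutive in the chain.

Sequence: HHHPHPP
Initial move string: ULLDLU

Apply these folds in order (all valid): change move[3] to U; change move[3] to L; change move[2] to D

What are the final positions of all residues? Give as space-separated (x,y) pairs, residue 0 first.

Answer: (0,0) (0,1) (-1,1) (-1,0) (-2,0) (-3,0) (-3,1)

Derivation:
Initial moves: ULLDLU
Fold: move[3]->U => ULLULU (positions: [(0, 0), (0, 1), (-1, 1), (-2, 1), (-2, 2), (-3, 2), (-3, 3)])
Fold: move[3]->L => ULLLLU (positions: [(0, 0), (0, 1), (-1, 1), (-2, 1), (-3, 1), (-4, 1), (-4, 2)])
Fold: move[2]->D => ULDLLU (positions: [(0, 0), (0, 1), (-1, 1), (-1, 0), (-2, 0), (-3, 0), (-3, 1)])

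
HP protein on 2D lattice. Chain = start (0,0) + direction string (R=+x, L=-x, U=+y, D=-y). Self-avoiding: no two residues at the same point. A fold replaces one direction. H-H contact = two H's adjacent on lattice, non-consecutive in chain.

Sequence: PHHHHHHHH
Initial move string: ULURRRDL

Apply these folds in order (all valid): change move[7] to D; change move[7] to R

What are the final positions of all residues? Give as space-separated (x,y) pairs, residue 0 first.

Initial moves: ULURRRDL
Fold: move[7]->D => ULURRRDD (positions: [(0, 0), (0, 1), (-1, 1), (-1, 2), (0, 2), (1, 2), (2, 2), (2, 1), (2, 0)])
Fold: move[7]->R => ULURRRDR (positions: [(0, 0), (0, 1), (-1, 1), (-1, 2), (0, 2), (1, 2), (2, 2), (2, 1), (3, 1)])

Answer: (0,0) (0,1) (-1,1) (-1,2) (0,2) (1,2) (2,2) (2,1) (3,1)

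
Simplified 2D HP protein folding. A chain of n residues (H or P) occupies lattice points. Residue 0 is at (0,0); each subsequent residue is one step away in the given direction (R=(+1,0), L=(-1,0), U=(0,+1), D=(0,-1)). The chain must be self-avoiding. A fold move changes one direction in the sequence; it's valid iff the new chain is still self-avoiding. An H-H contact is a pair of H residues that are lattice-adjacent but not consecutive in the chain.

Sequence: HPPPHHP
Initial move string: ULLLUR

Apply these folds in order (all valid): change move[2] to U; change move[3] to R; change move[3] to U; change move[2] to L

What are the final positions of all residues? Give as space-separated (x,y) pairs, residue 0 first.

Initial moves: ULLLUR
Fold: move[2]->U => ULULUR (positions: [(0, 0), (0, 1), (-1, 1), (-1, 2), (-2, 2), (-2, 3), (-1, 3)])
Fold: move[3]->R => ULURUR (positions: [(0, 0), (0, 1), (-1, 1), (-1, 2), (0, 2), (0, 3), (1, 3)])
Fold: move[3]->U => ULUUUR (positions: [(0, 0), (0, 1), (-1, 1), (-1, 2), (-1, 3), (-1, 4), (0, 4)])
Fold: move[2]->L => ULLUUR (positions: [(0, 0), (0, 1), (-1, 1), (-2, 1), (-2, 2), (-2, 3), (-1, 3)])

Answer: (0,0) (0,1) (-1,1) (-2,1) (-2,2) (-2,3) (-1,3)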